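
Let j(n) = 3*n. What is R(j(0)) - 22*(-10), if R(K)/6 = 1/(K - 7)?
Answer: 1534/7 ≈ 219.14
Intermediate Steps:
R(K) = 6/(-7 + K) (R(K) = 6/(K - 7) = 6/(-7 + K))
R(j(0)) - 22*(-10) = 6/(-7 + 3*0) - 22*(-10) = 6/(-7 + 0) + 220 = 6/(-7) + 220 = 6*(-⅐) + 220 = -6/7 + 220 = 1534/7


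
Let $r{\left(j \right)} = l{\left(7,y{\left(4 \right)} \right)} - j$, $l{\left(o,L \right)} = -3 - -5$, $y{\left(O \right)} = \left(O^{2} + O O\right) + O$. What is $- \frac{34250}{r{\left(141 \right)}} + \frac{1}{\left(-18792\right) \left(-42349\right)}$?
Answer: $\frac{27256917474139}{110619314712} \approx 246.4$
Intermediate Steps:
$y{\left(O \right)} = O + 2 O^{2}$ ($y{\left(O \right)} = \left(O^{2} + O^{2}\right) + O = 2 O^{2} + O = O + 2 O^{2}$)
$l{\left(o,L \right)} = 2$ ($l{\left(o,L \right)} = -3 + 5 = 2$)
$r{\left(j \right)} = 2 - j$
$- \frac{34250}{r{\left(141 \right)}} + \frac{1}{\left(-18792\right) \left(-42349\right)} = - \frac{34250}{2 - 141} + \frac{1}{\left(-18792\right) \left(-42349\right)} = - \frac{34250}{2 - 141} - - \frac{1}{795822408} = - \frac{34250}{-139} + \frac{1}{795822408} = \left(-34250\right) \left(- \frac{1}{139}\right) + \frac{1}{795822408} = \frac{34250}{139} + \frac{1}{795822408} = \frac{27256917474139}{110619314712}$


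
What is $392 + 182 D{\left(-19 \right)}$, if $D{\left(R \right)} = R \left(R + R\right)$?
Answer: $131796$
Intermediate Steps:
$D{\left(R \right)} = 2 R^{2}$ ($D{\left(R \right)} = R 2 R = 2 R^{2}$)
$392 + 182 D{\left(-19 \right)} = 392 + 182 \cdot 2 \left(-19\right)^{2} = 392 + 182 \cdot 2 \cdot 361 = 392 + 182 \cdot 722 = 392 + 131404 = 131796$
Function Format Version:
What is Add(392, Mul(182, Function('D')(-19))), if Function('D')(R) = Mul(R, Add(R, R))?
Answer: 131796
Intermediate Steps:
Function('D')(R) = Mul(2, Pow(R, 2)) (Function('D')(R) = Mul(R, Mul(2, R)) = Mul(2, Pow(R, 2)))
Add(392, Mul(182, Function('D')(-19))) = Add(392, Mul(182, Mul(2, Pow(-19, 2)))) = Add(392, Mul(182, Mul(2, 361))) = Add(392, Mul(182, 722)) = Add(392, 131404) = 131796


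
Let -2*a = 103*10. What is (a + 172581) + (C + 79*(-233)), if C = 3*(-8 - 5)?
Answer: 153620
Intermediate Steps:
C = -39 (C = 3*(-13) = -39)
a = -515 (a = -103*10/2 = -½*1030 = -515)
(a + 172581) + (C + 79*(-233)) = (-515 + 172581) + (-39 + 79*(-233)) = 172066 + (-39 - 18407) = 172066 - 18446 = 153620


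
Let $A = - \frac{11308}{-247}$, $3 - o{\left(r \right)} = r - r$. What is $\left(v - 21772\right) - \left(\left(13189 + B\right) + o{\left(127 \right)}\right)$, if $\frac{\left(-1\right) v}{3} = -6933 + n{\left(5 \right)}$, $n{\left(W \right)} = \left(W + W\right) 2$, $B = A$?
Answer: $- \frac{3524883}{247} \approx -14271.0$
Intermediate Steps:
$o{\left(r \right)} = 3$ ($o{\left(r \right)} = 3 - \left(r - r\right) = 3 - 0 = 3 + 0 = 3$)
$A = \frac{11308}{247}$ ($A = \left(-11308\right) \left(- \frac{1}{247}\right) = \frac{11308}{247} \approx 45.781$)
$B = \frac{11308}{247} \approx 45.781$
$n{\left(W \right)} = 4 W$ ($n{\left(W \right)} = 2 W 2 = 4 W$)
$v = 20739$ ($v = - 3 \left(-6933 + 4 \cdot 5\right) = - 3 \left(-6933 + 20\right) = \left(-3\right) \left(-6913\right) = 20739$)
$\left(v - 21772\right) - \left(\left(13189 + B\right) + o{\left(127 \right)}\right) = \left(20739 - 21772\right) - \left(\left(13189 + \frac{11308}{247}\right) + 3\right) = \left(20739 - 21772\right) - \left(\frac{3268991}{247} + 3\right) = -1033 - \frac{3269732}{247} = - \frac{3524883}{247}$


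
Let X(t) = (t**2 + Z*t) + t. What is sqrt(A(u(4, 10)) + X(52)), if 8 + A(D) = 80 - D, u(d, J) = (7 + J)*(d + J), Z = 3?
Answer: sqrt(2746) ≈ 52.402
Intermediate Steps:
u(d, J) = (7 + J)*(J + d)
X(t) = t**2 + 4*t (X(t) = (t**2 + 3*t) + t = t**2 + 4*t)
A(D) = 72 - D (A(D) = -8 + (80 - D) = 72 - D)
sqrt(A(u(4, 10)) + X(52)) = sqrt((72 - (10**2 + 7*10 + 7*4 + 10*4)) + 52*(4 + 52)) = sqrt((72 - (100 + 70 + 28 + 40)) + 52*56) = sqrt((72 - 1*238) + 2912) = sqrt((72 - 238) + 2912) = sqrt(-166 + 2912) = sqrt(2746)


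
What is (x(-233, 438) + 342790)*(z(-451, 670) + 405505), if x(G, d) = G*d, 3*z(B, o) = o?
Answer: 293020248160/3 ≈ 9.7673e+10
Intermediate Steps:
z(B, o) = o/3
(x(-233, 438) + 342790)*(z(-451, 670) + 405505) = (-233*438 + 342790)*((1/3)*670 + 405505) = (-102054 + 342790)*(670/3 + 405505) = 240736*(1217185/3) = 293020248160/3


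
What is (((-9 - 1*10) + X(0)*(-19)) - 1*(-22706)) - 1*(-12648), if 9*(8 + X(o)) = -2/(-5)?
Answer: 1596877/45 ≈ 35486.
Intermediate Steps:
X(o) = -358/45 (X(o) = -8 + (-2/(-5))/9 = -8 + (-2*(-1/5))/9 = -8 + (1/9)*(2/5) = -8 + 2/45 = -358/45)
(((-9 - 1*10) + X(0)*(-19)) - 1*(-22706)) - 1*(-12648) = (((-9 - 1*10) - 358/45*(-19)) - 1*(-22706)) - 1*(-12648) = (((-9 - 10) + 6802/45) + 22706) + 12648 = ((-19 + 6802/45) + 22706) + 12648 = (5947/45 + 22706) + 12648 = 1027717/45 + 12648 = 1596877/45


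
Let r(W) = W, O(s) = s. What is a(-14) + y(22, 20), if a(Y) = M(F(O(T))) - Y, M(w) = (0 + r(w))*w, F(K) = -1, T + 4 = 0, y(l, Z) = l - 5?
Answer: 32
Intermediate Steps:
y(l, Z) = -5 + l
T = -4 (T = -4 + 0 = -4)
M(w) = w**2 (M(w) = (0 + w)*w = w*w = w**2)
a(Y) = 1 - Y (a(Y) = (-1)**2 - Y = 1 - Y)
a(-14) + y(22, 20) = (1 - 1*(-14)) + (-5 + 22) = (1 + 14) + 17 = 15 + 17 = 32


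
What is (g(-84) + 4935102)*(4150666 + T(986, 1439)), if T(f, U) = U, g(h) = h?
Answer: 20490712912890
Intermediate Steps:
(g(-84) + 4935102)*(4150666 + T(986, 1439)) = (-84 + 4935102)*(4150666 + 1439) = 4935018*4152105 = 20490712912890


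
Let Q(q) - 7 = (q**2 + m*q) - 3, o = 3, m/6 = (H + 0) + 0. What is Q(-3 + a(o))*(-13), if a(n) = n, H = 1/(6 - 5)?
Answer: -52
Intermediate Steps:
H = 1 (H = 1/1 = 1)
m = 6 (m = 6*((1 + 0) + 0) = 6*(1 + 0) = 6*1 = 6)
Q(q) = 4 + q**2 + 6*q (Q(q) = 7 + ((q**2 + 6*q) - 3) = 7 + (-3 + q**2 + 6*q) = 4 + q**2 + 6*q)
Q(-3 + a(o))*(-13) = (4 + (-3 + 3)**2 + 6*(-3 + 3))*(-13) = (4 + 0**2 + 6*0)*(-13) = (4 + 0 + 0)*(-13) = 4*(-13) = -52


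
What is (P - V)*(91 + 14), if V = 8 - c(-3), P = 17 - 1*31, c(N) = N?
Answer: -2625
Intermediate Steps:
P = -14 (P = 17 - 31 = -14)
V = 11 (V = 8 - 1*(-3) = 8 + 3 = 11)
(P - V)*(91 + 14) = (-14 - 1*11)*(91 + 14) = (-14 - 11)*105 = -25*105 = -2625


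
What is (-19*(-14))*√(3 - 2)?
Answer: 266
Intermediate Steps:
(-19*(-14))*√(3 - 2) = 266*√1 = 266*1 = 266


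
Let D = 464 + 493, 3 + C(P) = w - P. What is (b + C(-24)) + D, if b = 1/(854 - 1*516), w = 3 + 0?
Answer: 331579/338 ≈ 981.00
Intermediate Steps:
w = 3
C(P) = -P (C(P) = -3 + (3 - P) = -P)
D = 957
b = 1/338 (b = 1/(854 - 516) = 1/338 ≈ 0.0029586)
(b + C(-24)) + D = (1/338 - 1*(-24)) + 957 = (1/338 + 24) + 957 = 8113/338 + 957 = 331579/338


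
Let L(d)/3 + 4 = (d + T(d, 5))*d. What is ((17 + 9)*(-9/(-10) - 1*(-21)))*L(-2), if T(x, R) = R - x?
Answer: -119574/5 ≈ -23915.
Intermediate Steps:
L(d) = -12 + 15*d (L(d) = -12 + 3*((d + (5 - d))*d) = -12 + 3*(5*d) = -12 + 15*d)
((17 + 9)*(-9/(-10) - 1*(-21)))*L(-2) = ((17 + 9)*(-9/(-10) - 1*(-21)))*(-12 + 15*(-2)) = (26*(-9*(-⅒) + 21))*(-12 - 30) = (26*(9/10 + 21))*(-42) = (26*(219/10))*(-42) = (2847/5)*(-42) = -119574/5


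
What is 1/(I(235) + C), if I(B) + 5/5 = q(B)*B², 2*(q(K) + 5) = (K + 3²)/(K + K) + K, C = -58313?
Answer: 2/12337667 ≈ 1.6211e-7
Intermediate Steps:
q(K) = -5 + K/2 + (9 + K)/(4*K) (q(K) = -5 + ((K + 3²)/(K + K) + K)/2 = -5 + ((K + 9)/((2*K)) + K)/2 = -5 + ((9 + K)*(1/(2*K)) + K)/2 = -5 + ((9 + K)/(2*K) + K)/2 = -5 + (K + (9 + K)/(2*K))/2 = -5 + (K/2 + (9 + K)/(4*K)) = -5 + K/2 + (9 + K)/(4*K))
I(B) = -1 + B*(9 + B*(-19 + 2*B))/4 (I(B) = -1 + ((9 + B*(-19 + 2*B))/(4*B))*B² = -1 + B*(9 + B*(-19 + 2*B))/4)
1/(I(235) + C) = 1/((-1 + (¼)*235*(9 + 235*(-19 + 2*235))) - 58313) = 1/((-1 + (¼)*235*(9 + 235*(-19 + 470))) - 58313) = 1/((-1 + (¼)*235*(9 + 235*451)) - 58313) = 1/((-1 + (¼)*235*(9 + 105985)) - 58313) = 1/((-1 + (¼)*235*105994) - 58313) = 1/((-1 + 12454295/2) - 58313) = 1/(12454293/2 - 58313) = 1/(12337667/2) = 2/12337667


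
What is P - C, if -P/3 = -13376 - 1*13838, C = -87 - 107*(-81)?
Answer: 73062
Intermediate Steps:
C = 8580 (C = -87 + 8667 = 8580)
P = 81642 (P = -3*(-13376 - 1*13838) = -3*(-13376 - 13838) = -3*(-27214) = 81642)
P - C = 81642 - 1*8580 = 81642 - 8580 = 73062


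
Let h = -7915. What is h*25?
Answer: -197875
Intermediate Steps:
h*25 = -7915*25 = -197875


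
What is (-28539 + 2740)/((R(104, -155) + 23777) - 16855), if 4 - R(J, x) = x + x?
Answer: -25799/7236 ≈ -3.5654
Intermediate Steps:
R(J, x) = 4 - 2*x (R(J, x) = 4 - (x + x) = 4 - 2*x)
(-28539 + 2740)/((R(104, -155) + 23777) - 16855) = (-28539 + 2740)/(((4 - 2*(-155)) + 23777) - 16855) = -25799/(((4 + 310) + 23777) - 16855) = -25799/((314 + 23777) - 16855) = -25799/(24091 - 16855) = -25799/7236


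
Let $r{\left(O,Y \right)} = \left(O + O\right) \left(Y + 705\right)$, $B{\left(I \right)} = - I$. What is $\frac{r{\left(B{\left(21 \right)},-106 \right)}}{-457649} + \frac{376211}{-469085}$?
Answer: $- \frac{6972667283}{9333751355} \approx -0.74704$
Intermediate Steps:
$r{\left(O,Y \right)} = 2 O \left(705 + Y\right)$
$\frac{r{\left(B{\left(21 \right)},-106 \right)}}{-457649} + \frac{376211}{-469085} = \frac{2 \left(\left(-1\right) 21\right) \left(705 - 106\right)}{-457649} + \frac{376211}{-469085} = 2 \left(-21\right) 599 \left(- \frac{1}{457649}\right) + 376211 \left(- \frac{1}{469085}\right) = \left(-25158\right) \left(- \frac{1}{457649}\right) - \frac{16357}{20395} = \frac{25158}{457649} - \frac{16357}{20395} = - \frac{6972667283}{9333751355}$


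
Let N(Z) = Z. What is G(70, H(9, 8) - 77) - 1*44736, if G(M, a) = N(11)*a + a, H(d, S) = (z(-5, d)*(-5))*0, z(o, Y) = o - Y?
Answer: -45660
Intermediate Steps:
H(d, S) = 0 (H(d, S) = ((-5 - d)*(-5))*0 = (25 + 5*d)*0 = 0)
G(M, a) = 12*a (G(M, a) = 11*a + a = 12*a)
G(70, H(9, 8) - 77) - 1*44736 = 12*(0 - 77) - 1*44736 = 12*(-77) - 44736 = -924 - 44736 = -45660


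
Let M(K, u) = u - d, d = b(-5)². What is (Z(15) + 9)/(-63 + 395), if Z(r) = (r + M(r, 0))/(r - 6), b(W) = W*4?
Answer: -76/747 ≈ -0.10174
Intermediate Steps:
b(W) = 4*W
d = 400 (d = (4*(-5))² = (-20)² = 400)
M(K, u) = -400 + u (M(K, u) = u - 1*400 = u - 400 = -400 + u)
Z(r) = (-400 + r)/(-6 + r) (Z(r) = (r + (-400 + 0))/(r - 6) = (r - 400)/(-6 + r) = (-400 + r)/(-6 + r))
(Z(15) + 9)/(-63 + 395) = ((-400 + 15)/(-6 + 15) + 9)/(-63 + 395) = (-385/9 + 9)/332 = ((⅑)*(-385) + 9)*(1/332) = (-385/9 + 9)*(1/332) = -304/9*1/332 = -76/747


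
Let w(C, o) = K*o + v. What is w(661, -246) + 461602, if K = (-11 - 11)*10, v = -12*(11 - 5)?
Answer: 515650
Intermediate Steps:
v = -72 (v = -12*6 = -72)
K = -220 (K = -22*10 = -220)
w(C, o) = -72 - 220*o (w(C, o) = -220*o - 72 = -72 - 220*o)
w(661, -246) + 461602 = (-72 - 220*(-246)) + 461602 = (-72 + 54120) + 461602 = 54048 + 461602 = 515650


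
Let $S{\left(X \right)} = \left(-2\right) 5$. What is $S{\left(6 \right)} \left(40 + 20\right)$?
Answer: $-600$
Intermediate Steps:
$S{\left(X \right)} = -10$
$S{\left(6 \right)} \left(40 + 20\right) = - 10 \left(40 + 20\right) = \left(-10\right) 60 = -600$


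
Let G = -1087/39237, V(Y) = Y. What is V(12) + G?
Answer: 469757/39237 ≈ 11.972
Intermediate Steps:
G = -1087/39237 (G = -1087*1/39237 = -1087/39237 ≈ -0.027703)
V(12) + G = 12 - 1087/39237 = 469757/39237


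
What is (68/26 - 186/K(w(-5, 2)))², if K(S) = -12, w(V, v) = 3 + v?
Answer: 221841/676 ≈ 328.17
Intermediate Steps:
(68/26 - 186/K(w(-5, 2)))² = (68/26 - 186/(-12))² = (68*(1/26) - 186*(-1/12))² = (34/13 + 31/2)² = (471/26)² = 221841/676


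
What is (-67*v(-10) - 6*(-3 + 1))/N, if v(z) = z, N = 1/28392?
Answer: 19363344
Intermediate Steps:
N = 1/28392 ≈ 3.5221e-5
(-67*v(-10) - 6*(-3 + 1))/N = (-67*(-10) - 6*(-3 + 1))/(1/28392) = (670 - 6*(-2))*28392 = (670 + 12)*28392 = 682*28392 = 19363344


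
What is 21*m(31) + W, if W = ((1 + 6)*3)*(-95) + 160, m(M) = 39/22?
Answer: -39551/22 ≈ -1797.8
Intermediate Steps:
m(M) = 39/22 (m(M) = 39*(1/22) = 39/22)
W = -1835 (W = (7*3)*(-95) + 160 = 21*(-95) + 160 = -1995 + 160 = -1835)
21*m(31) + W = 21*(39/22) - 1835 = 819/22 - 1835 = -39551/22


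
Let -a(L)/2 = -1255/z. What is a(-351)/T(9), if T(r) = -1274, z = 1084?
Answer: -1255/690508 ≈ -0.0018175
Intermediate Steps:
a(L) = 1255/542 (a(L) = -(-2510)/1084 = -2*(-1255/1084) = 1255/542)
a(-351)/T(9) = (1255/542)/(-1274) = (1255/542)*(-1/1274) = -1255/690508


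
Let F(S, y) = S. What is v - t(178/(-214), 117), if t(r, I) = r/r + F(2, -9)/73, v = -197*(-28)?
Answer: 402593/73 ≈ 5515.0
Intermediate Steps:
v = 5516
t(r, I) = 75/73 (t(r, I) = r/r + 2/73 = 1 + 2*(1/73) = 1 + 2/73 = 75/73)
v - t(178/(-214), 117) = 5516 - 1*75/73 = 5516 - 75/73 = 402593/73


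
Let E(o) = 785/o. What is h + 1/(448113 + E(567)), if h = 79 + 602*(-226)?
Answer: -34548136232321/254080856 ≈ -1.3597e+5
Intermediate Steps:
h = -135973 (h = 79 - 136052 = -135973)
h + 1/(448113 + E(567)) = -135973 + 1/(448113 + 785/567) = -135973 + 1/(254080856/567) = -135973 + 567/254080856 = -34548136232321/254080856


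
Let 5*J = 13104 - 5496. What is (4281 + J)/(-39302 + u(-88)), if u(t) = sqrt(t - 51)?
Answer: -1140268926/7723236715 - 29013*I*sqrt(139)/7723236715 ≈ -0.14764 - 4.429e-5*I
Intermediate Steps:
J = 7608/5 (J = (13104 - 5496)/5 = (1/5)*7608 = 7608/5 ≈ 1521.6)
u(t) = sqrt(-51 + t)
(4281 + J)/(-39302 + u(-88)) = (4281 + 7608/5)/(-39302 + sqrt(-51 - 88)) = 29013/(5*(-39302 + sqrt(-139))) = 29013/(5*(-39302 + I*sqrt(139)))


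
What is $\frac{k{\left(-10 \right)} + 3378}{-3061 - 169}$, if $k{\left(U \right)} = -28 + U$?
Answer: $- \frac{334}{323} \approx -1.0341$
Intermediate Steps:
$\frac{k{\left(-10 \right)} + 3378}{-3061 - 169} = \frac{\left(-28 - 10\right) + 3378}{-3061 - 169} = \frac{-38 + 3378}{-3230} = 3340 \left(- \frac{1}{3230}\right) = - \frac{334}{323}$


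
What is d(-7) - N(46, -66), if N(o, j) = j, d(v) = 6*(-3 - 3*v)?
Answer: 174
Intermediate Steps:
d(v) = -18 - 18*v
d(-7) - N(46, -66) = (-18 - 18*(-7)) - 1*(-66) = (-18 + 126) + 66 = 108 + 66 = 174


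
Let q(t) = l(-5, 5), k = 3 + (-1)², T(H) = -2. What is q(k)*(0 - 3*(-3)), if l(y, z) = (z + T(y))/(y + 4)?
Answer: -27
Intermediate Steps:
k = 4 (k = 3 + 1 = 4)
l(y, z) = (-2 + z)/(4 + y) (l(y, z) = (z - 2)/(y + 4) = (-2 + z)/(4 + y))
q(t) = -3 (q(t) = (-2 + 5)/(4 - 5) = 3/(-1) = -1*3 = -3)
q(k)*(0 - 3*(-3)) = -3*(0 - 3*(-3)) = -3*(0 + 9) = -3*9 = -27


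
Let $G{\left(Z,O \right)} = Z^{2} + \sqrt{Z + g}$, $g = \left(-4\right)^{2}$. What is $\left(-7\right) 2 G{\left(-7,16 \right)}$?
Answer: $-728$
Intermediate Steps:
$g = 16$
$G{\left(Z,O \right)} = Z^{2} + \sqrt{16 + Z}$ ($G{\left(Z,O \right)} = Z^{2} + \sqrt{Z + 16} = Z^{2} + \sqrt{16 + Z}$)
$\left(-7\right) 2 G{\left(-7,16 \right)} = \left(-7\right) 2 \left(\left(-7\right)^{2} + \sqrt{16 - 7}\right) = - 14 \left(49 + \sqrt{9}\right) = - 14 \left(49 + 3\right) = \left(-14\right) 52 = -728$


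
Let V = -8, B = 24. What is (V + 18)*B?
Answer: 240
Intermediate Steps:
(V + 18)*B = (-8 + 18)*24 = 10*24 = 240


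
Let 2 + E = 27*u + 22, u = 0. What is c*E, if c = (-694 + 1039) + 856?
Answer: 24020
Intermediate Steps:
E = 20 (E = -2 + (27*0 + 22) = -2 + (0 + 22) = -2 + 22 = 20)
c = 1201 (c = 345 + 856 = 1201)
c*E = 1201*20 = 24020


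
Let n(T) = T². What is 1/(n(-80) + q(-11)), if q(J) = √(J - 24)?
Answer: 1280/8192007 - I*√35/40960035 ≈ 0.00015625 - 1.4444e-7*I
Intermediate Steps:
q(J) = √(-24 + J)
1/(n(-80) + q(-11)) = 1/((-80)² + √(-24 - 11)) = 1/(6400 + √(-35)) = 1/(6400 + I*√35)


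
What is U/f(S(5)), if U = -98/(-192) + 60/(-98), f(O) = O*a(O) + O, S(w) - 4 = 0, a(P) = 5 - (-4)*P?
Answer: -479/413952 ≈ -0.0011571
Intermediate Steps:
a(P) = 5 + 4*P
S(w) = 4 (S(w) = 4 + 0 = 4)
f(O) = O + O*(5 + 4*O) (f(O) = O*(5 + 4*O) + O = O + O*(5 + 4*O))
U = -479/4704 (U = -98*(-1/192) + 60*(-1/98) = 49/96 - 30/49 = -479/4704 ≈ -0.10183)
U/f(S(5)) = -479*1/(8*(3 + 2*4))/4704 = -479*1/(8*(3 + 8))/4704 = -479/(4704*(2*4*11)) = -479/4704/88 = -479/4704*1/88 = -479/413952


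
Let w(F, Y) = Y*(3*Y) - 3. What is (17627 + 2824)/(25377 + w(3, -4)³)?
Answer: 6817/38834 ≈ 0.17554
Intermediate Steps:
w(F, Y) = -3 + 3*Y² (w(F, Y) = 3*Y² - 3 = -3 + 3*Y²)
(17627 + 2824)/(25377 + w(3, -4)³) = (17627 + 2824)/(25377 + (-3 + 3*(-4)²)³) = 20451/(25377 + (-3 + 3*16)³) = 20451/(25377 + (-3 + 48)³) = 20451/(25377 + 45³) = 20451/(25377 + 91125) = 20451/116502 = 20451*(1/116502) = 6817/38834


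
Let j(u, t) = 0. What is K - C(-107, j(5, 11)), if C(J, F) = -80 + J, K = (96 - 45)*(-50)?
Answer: -2363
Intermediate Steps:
K = -2550 (K = 51*(-50) = -2550)
K - C(-107, j(5, 11)) = -2550 - (-80 - 107) = -2550 - 1*(-187) = -2550 + 187 = -2363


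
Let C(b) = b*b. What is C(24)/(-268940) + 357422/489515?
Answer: 21683962/29785105 ≈ 0.72801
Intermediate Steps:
C(b) = b**2
C(24)/(-268940) + 357422/489515 = 24**2/(-268940) + 357422/489515 = 576*(-1/268940) + 357422*(1/489515) = -144/67235 + 27494/37655 = 21683962/29785105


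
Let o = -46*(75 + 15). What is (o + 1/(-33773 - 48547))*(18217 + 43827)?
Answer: -5286223268311/20580 ≈ -2.5686e+8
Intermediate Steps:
o = -4140 (o = -46*90 = -4140)
(o + 1/(-33773 - 48547))*(18217 + 43827) = (-4140 + 1/(-33773 - 48547))*(18217 + 43827) = (-4140 + 1/(-82320))*62044 = (-4140 - 1/82320)*62044 = -340804801/82320*62044 = -5286223268311/20580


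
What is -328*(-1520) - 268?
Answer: 498292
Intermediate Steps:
-328*(-1520) - 268 = 498560 - 268 = 498292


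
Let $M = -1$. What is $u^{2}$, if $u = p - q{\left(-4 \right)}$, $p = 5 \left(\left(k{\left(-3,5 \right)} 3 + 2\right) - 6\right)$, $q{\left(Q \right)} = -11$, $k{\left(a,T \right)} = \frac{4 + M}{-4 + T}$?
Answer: $1296$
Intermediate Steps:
$k{\left(a,T \right)} = \frac{3}{-4 + T}$ ($k{\left(a,T \right)} = \frac{4 - 1}{-4 + T} = \frac{3}{-4 + T}$)
$p = 25$ ($p = 5 \left(\left(\frac{3}{-4 + 5} \cdot 3 + 2\right) - 6\right) = 5 \left(\left(\frac{3}{1} \cdot 3 + 2\right) - 6\right) = 5 \left(\left(3 \cdot 1 \cdot 3 + 2\right) - 6\right) = 5 \left(\left(3 \cdot 3 + 2\right) - 6\right) = 5 \left(\left(9 + 2\right) - 6\right) = 5 \left(11 - 6\right) = 5 \cdot 5 = 25$)
$u = 36$ ($u = 25 - -11 = 25 + 11 = 36$)
$u^{2} = 36^{2} = 1296$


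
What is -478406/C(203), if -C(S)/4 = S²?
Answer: 239203/82418 ≈ 2.9023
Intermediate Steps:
C(S) = -4*S²
-478406/C(203) = -478406/((-4*203²)) = -478406/((-4*41209)) = -478406/(-164836) = -478406*(-1/164836) = 239203/82418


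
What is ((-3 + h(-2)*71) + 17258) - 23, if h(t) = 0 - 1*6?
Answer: 16806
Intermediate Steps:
h(t) = -6 (h(t) = 0 - 6 = -6)
((-3 + h(-2)*71) + 17258) - 23 = ((-3 - 6*71) + 17258) - 23 = ((-3 - 426) + 17258) - 23 = (-429 + 17258) - 23 = 16829 - 23 = 16806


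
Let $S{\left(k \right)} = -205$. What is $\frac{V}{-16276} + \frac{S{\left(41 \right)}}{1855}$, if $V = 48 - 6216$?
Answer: $\frac{405253}{1509599} \approx 0.26845$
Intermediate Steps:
$V = -6168$ ($V = 48 - 6216 = -6168$)
$\frac{V}{-16276} + \frac{S{\left(41 \right)}}{1855} = - \frac{6168}{-16276} - \frac{205}{1855} = \left(-6168\right) \left(- \frac{1}{16276}\right) - \frac{41}{371} = \frac{1542}{4069} - \frac{41}{371} = \frac{405253}{1509599}$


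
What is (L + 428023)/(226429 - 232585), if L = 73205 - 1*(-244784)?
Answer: -186503/1539 ≈ -121.18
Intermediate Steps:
L = 317989 (L = 73205 + 244784 = 317989)
(L + 428023)/(226429 - 232585) = (317989 + 428023)/(226429 - 232585) = 746012/(-6156) = 746012*(-1/6156) = -186503/1539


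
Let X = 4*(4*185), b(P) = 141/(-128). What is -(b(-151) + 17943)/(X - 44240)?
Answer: 765521/1761280 ≈ 0.43464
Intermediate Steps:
b(P) = -141/128 (b(P) = 141*(-1/128) = -141/128)
X = 2960 (X = 4*740 = 2960)
-(b(-151) + 17943)/(X - 44240) = -(-141/128 + 17943)/(2960 - 44240) = -2296563/(128*(-41280)) = -2296563*(-1)/(128*41280) = -1*(-765521/1761280) = 765521/1761280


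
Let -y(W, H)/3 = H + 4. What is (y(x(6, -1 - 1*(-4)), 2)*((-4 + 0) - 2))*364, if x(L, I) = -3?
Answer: 39312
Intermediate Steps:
y(W, H) = -12 - 3*H (y(W, H) = -3*(H + 4) = -3*(4 + H) = -12 - 3*H)
(y(x(6, -1 - 1*(-4)), 2)*((-4 + 0) - 2))*364 = ((-12 - 3*2)*((-4 + 0) - 2))*364 = ((-12 - 6)*(-4 - 2))*364 = -18*(-6)*364 = 108*364 = 39312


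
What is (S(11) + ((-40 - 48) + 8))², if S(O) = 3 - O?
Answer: 7744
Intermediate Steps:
(S(11) + ((-40 - 48) + 8))² = ((3 - 1*11) + ((-40 - 48) + 8))² = ((3 - 11) + (-88 + 8))² = (-8 - 80)² = (-88)² = 7744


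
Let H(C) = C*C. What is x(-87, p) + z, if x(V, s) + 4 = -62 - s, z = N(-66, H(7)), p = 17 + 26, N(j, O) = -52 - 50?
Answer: -211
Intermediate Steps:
H(C) = C²
N(j, O) = -102
p = 43
z = -102
x(V, s) = -66 - s (x(V, s) = -4 + (-62 - s) = -66 - s)
x(-87, p) + z = (-66 - 1*43) - 102 = (-66 - 43) - 102 = -109 - 102 = -211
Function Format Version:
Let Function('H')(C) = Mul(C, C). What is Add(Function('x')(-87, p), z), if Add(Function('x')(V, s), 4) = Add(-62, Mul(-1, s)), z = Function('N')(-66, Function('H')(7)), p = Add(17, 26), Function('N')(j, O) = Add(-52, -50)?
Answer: -211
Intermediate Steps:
Function('H')(C) = Pow(C, 2)
Function('N')(j, O) = -102
p = 43
z = -102
Function('x')(V, s) = Add(-66, Mul(-1, s)) (Function('x')(V, s) = Add(-4, Add(-62, Mul(-1, s))) = Add(-66, Mul(-1, s)))
Add(Function('x')(-87, p), z) = Add(Add(-66, Mul(-1, 43)), -102) = Add(Add(-66, -43), -102) = Add(-109, -102) = -211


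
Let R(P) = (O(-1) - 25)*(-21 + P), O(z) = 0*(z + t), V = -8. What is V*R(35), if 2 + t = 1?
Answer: 2800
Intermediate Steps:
t = -1 (t = -2 + 1 = -1)
O(z) = 0 (O(z) = 0*(z - 1) = 0*(-1 + z) = 0)
R(P) = 525 - 25*P (R(P) = (0 - 25)*(-21 + P) = -25*(-21 + P) = 525 - 25*P)
V*R(35) = -8*(525 - 25*35) = -8*(525 - 875) = -8*(-350) = 2800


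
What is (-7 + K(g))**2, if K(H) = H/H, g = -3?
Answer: 36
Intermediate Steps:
K(H) = 1
(-7 + K(g))**2 = (-7 + 1)**2 = (-6)**2 = 36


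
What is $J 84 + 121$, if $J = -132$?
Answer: $-10967$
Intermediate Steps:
$J 84 + 121 = \left(-132\right) 84 + 121 = -11088 + 121 = -10967$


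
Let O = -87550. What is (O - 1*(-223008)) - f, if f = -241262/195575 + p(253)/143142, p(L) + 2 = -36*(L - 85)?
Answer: 1896090987084827/13997498325 ≈ 1.3546e+5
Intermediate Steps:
p(L) = 3058 - 36*L (p(L) = -2 - 36*(L - 85) = -2 - 36*(-85 + L) = -2 + (3060 - 36*L) = 3058 - 36*L)
f = -17858976977/13997498325 (f = -241262/195575 + (3058 - 36*253)/143142 = -241262*1/195575 + (3058 - 9108)*(1/143142) = -241262/195575 - 6050*1/143142 = -241262/195575 - 3025/71571 = -17858976977/13997498325 ≈ -1.2759)
(O - 1*(-223008)) - f = (-87550 - 1*(-223008)) - 1*(-17858976977/13997498325) = (-87550 + 223008) + 17858976977/13997498325 = 135458 + 17858976977/13997498325 = 1896090987084827/13997498325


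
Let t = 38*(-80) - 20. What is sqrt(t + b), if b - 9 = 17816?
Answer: sqrt(14765) ≈ 121.51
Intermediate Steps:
b = 17825 (b = 9 + 17816 = 17825)
t = -3060 (t = -3040 - 20 = -3060)
sqrt(t + b) = sqrt(-3060 + 17825) = sqrt(14765)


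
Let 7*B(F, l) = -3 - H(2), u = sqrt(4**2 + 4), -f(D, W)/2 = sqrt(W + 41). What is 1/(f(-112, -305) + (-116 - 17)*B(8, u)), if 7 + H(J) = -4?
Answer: I/(4*(sqrt(66) - 38*I)) ≈ -0.0062914 + 0.001345*I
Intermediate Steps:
H(J) = -11 (H(J) = -7 - 4 = -11)
f(D, W) = -2*sqrt(41 + W) (f(D, W) = -2*sqrt(W + 41) = -2*sqrt(41 + W))
u = 2*sqrt(5) (u = sqrt(16 + 4) = sqrt(20) = 2*sqrt(5) ≈ 4.4721)
B(F, l) = 8/7 (B(F, l) = (-3 - 1*(-11))/7 = (-3 + 11)/7 = (1/7)*8 = 8/7)
1/(f(-112, -305) + (-116 - 17)*B(8, u)) = 1/(-2*sqrt(41 - 305) + (-116 - 17)*(8/7)) = 1/(-4*I*sqrt(66) - 133*8/7) = 1/(-4*I*sqrt(66) - 152) = 1/(-152 - 4*I*sqrt(66))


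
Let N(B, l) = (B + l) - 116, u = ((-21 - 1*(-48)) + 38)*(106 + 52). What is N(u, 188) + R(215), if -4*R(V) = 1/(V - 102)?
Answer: 4674583/452 ≈ 10342.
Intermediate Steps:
u = 10270 (u = ((-21 + 48) + 38)*158 = (27 + 38)*158 = 65*158 = 10270)
N(B, l) = -116 + B + l
R(V) = -1/(4*(-102 + V)) (R(V) = -1/(4*(V - 102)) = -1/(4*(-102 + V)))
N(u, 188) + R(215) = (-116 + 10270 + 188) - 1/(-408 + 4*215) = 10342 - 1/(-408 + 860) = 10342 - 1/452 = 4674583/452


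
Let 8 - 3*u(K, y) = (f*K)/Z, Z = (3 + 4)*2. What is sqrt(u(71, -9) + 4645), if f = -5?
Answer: sqrt(8213394)/42 ≈ 68.236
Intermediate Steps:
Z = 14 (Z = 7*2 = 14)
u(K, y) = 8/3 + 5*K/42 (u(K, y) = 8/3 - (-5*K)/(3*14) = 8/3 - (-5)*K/42 = 8/3 + 5*K/42)
sqrt(u(71, -9) + 4645) = sqrt((8/3 + (5/42)*71) + 4645) = sqrt((8/3 + 355/42) + 4645) = sqrt(467/42 + 4645) = sqrt(195557/42) = sqrt(8213394)/42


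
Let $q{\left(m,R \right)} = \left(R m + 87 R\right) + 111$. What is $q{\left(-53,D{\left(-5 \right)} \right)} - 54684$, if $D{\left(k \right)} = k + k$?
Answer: $-54913$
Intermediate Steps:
$D{\left(k \right)} = 2 k$
$q{\left(m,R \right)} = 111 + 87 R + R m$ ($q{\left(m,R \right)} = \left(87 R + R m\right) + 111 = 111 + 87 R + R m$)
$q{\left(-53,D{\left(-5 \right)} \right)} - 54684 = \left(111 + 87 \cdot 2 \left(-5\right) + 2 \left(-5\right) \left(-53\right)\right) - 54684 = \left(111 + 87 \left(-10\right) - -530\right) - 54684 = \left(111 - 870 + 530\right) - 54684 = -229 - 54684 = -54913$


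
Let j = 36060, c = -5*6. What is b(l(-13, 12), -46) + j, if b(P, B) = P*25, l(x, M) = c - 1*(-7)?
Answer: 35485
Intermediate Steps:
c = -30
l(x, M) = -23 (l(x, M) = -30 - 1*(-7) = -30 + 7 = -23)
b(P, B) = 25*P
b(l(-13, 12), -46) + j = 25*(-23) + 36060 = -575 + 36060 = 35485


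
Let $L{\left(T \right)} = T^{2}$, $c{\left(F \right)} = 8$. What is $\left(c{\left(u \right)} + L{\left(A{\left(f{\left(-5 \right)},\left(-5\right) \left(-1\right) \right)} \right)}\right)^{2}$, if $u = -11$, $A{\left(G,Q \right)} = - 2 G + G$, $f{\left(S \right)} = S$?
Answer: $1089$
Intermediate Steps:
$A{\left(G,Q \right)} = - G$
$\left(c{\left(u \right)} + L{\left(A{\left(f{\left(-5 \right)},\left(-5\right) \left(-1\right) \right)} \right)}\right)^{2} = \left(8 + \left(\left(-1\right) \left(-5\right)\right)^{2}\right)^{2} = \left(8 + 5^{2}\right)^{2} = \left(8 + 25\right)^{2} = 33^{2} = 1089$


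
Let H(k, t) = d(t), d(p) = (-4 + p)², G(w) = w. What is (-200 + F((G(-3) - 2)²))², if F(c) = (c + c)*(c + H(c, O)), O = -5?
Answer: 26010000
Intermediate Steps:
H(k, t) = (-4 + t)²
F(c) = 2*c*(81 + c) (F(c) = (c + c)*(c + (-4 - 5)²) = (2*c)*(c + (-9)²) = (2*c)*(c + 81) = (2*c)*(81 + c) = 2*c*(81 + c))
(-200 + F((G(-3) - 2)²))² = (-200 + 2*(-3 - 2)²*(81 + (-3 - 2)²))² = (-200 + 2*(-5)²*(81 + (-5)²))² = (-200 + 2*25*(81 + 25))² = (-200 + 2*25*106)² = (-200 + 5300)² = 5100² = 26010000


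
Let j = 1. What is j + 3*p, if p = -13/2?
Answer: -37/2 ≈ -18.500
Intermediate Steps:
p = -13/2 (p = -13*½ = -13/2 ≈ -6.5000)
j + 3*p = 1 + 3*(-13/2) = 1 - 39/2 = -37/2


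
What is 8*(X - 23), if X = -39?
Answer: -496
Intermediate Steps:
8*(X - 23) = 8*(-39 - 23) = 8*(-62) = -496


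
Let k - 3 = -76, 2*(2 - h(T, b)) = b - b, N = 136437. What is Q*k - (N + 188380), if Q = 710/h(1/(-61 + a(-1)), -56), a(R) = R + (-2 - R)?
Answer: -350732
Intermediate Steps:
a(R) = -2
h(T, b) = 2 (h(T, b) = 2 - (b - b)/2 = 2 - ½*0 = 2 + 0 = 2)
k = -73 (k = 3 - 76 = -73)
Q = 355 (Q = 710/2 = 710*(½) = 355)
Q*k - (N + 188380) = 355*(-73) - (136437 + 188380) = -25915 - 1*324817 = -25915 - 324817 = -350732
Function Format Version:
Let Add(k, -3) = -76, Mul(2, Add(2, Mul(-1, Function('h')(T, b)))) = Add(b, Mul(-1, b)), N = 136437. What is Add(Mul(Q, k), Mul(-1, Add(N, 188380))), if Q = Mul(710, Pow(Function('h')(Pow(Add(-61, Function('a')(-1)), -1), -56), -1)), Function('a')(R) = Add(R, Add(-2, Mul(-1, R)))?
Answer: -350732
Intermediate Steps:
Function('a')(R) = -2
Function('h')(T, b) = 2 (Function('h')(T, b) = Add(2, Mul(Rational(-1, 2), Add(b, Mul(-1, b)))) = Add(2, Mul(Rational(-1, 2), 0)) = Add(2, 0) = 2)
k = -73 (k = Add(3, -76) = -73)
Q = 355 (Q = Mul(710, Pow(2, -1)) = Mul(710, Rational(1, 2)) = 355)
Add(Mul(Q, k), Mul(-1, Add(N, 188380))) = Add(Mul(355, -73), Mul(-1, Add(136437, 188380))) = Add(-25915, Mul(-1, 324817)) = Add(-25915, -324817) = -350732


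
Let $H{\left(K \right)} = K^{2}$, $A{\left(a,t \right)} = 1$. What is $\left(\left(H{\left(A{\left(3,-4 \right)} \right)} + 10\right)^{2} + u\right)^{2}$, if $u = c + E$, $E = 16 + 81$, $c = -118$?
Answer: $10000$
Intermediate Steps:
$E = 97$
$u = -21$ ($u = -118 + 97 = -21$)
$\left(\left(H{\left(A{\left(3,-4 \right)} \right)} + 10\right)^{2} + u\right)^{2} = \left(\left(1^{2} + 10\right)^{2} - 21\right)^{2} = \left(\left(1 + 10\right)^{2} - 21\right)^{2} = \left(11^{2} - 21\right)^{2} = \left(121 - 21\right)^{2} = 100^{2} = 10000$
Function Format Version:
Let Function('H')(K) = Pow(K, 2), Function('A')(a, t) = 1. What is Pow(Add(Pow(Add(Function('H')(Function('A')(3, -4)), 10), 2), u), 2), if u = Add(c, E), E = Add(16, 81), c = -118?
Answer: 10000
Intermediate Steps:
E = 97
u = -21 (u = Add(-118, 97) = -21)
Pow(Add(Pow(Add(Function('H')(Function('A')(3, -4)), 10), 2), u), 2) = Pow(Add(Pow(Add(Pow(1, 2), 10), 2), -21), 2) = Pow(Add(Pow(Add(1, 10), 2), -21), 2) = Pow(Add(Pow(11, 2), -21), 2) = Pow(Add(121, -21), 2) = Pow(100, 2) = 10000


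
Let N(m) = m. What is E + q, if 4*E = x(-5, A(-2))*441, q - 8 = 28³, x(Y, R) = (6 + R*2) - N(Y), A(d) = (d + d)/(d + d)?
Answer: 93573/4 ≈ 23393.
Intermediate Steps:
A(d) = 1 (A(d) = (2*d)/((2*d)) = (2*d)*(1/(2*d)) = 1)
x(Y, R) = 6 - Y + 2*R (x(Y, R) = (6 + R*2) - Y = (6 + 2*R) - Y = 6 - Y + 2*R)
q = 21960 (q = 8 + 28³ = 8 + 21952 = 21960)
E = 5733/4 (E = ((6 - 1*(-5) + 2*1)*441)/4 = ((6 + 5 + 2)*441)/4 = (13*441)/4 = (¼)*5733 = 5733/4 ≈ 1433.3)
E + q = 5733/4 + 21960 = 93573/4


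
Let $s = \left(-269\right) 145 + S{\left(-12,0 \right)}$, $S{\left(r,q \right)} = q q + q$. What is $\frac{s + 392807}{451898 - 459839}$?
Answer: $- \frac{117934}{2647} \approx -44.554$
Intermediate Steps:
$S{\left(r,q \right)} = q + q^{2}$ ($S{\left(r,q \right)} = q^{2} + q = q + q^{2}$)
$s = -39005$ ($s = \left(-269\right) 145 + 0 \left(1 + 0\right) = -39005 + 0 \cdot 1 = -39005 + 0 = -39005$)
$\frac{s + 392807}{451898 - 459839} = \frac{-39005 + 392807}{451898 - 459839} = \frac{353802}{-7941} = 353802 \left(- \frac{1}{7941}\right) = - \frac{117934}{2647}$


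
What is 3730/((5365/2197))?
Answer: 1638962/1073 ≈ 1527.5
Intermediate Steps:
3730/((5365/2197)) = 3730/((5365*(1/2197))) = 3730/(5365/2197) = 3730*(2197/5365) = 1638962/1073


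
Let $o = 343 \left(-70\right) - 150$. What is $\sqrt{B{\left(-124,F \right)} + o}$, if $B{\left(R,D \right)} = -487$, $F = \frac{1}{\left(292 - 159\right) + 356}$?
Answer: $7 i \sqrt{503} \approx 156.99 i$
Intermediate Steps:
$F = \frac{1}{489}$ ($F = \frac{1}{\left(292 - 159\right) + 356} = \frac{1}{133 + 356} = \frac{1}{489} \approx 0.002045$)
$o = -24160$ ($o = -24010 - 150 = -24160$)
$\sqrt{B{\left(-124,F \right)} + o} = \sqrt{-487 - 24160} = \sqrt{-24647} = 7 i \sqrt{503}$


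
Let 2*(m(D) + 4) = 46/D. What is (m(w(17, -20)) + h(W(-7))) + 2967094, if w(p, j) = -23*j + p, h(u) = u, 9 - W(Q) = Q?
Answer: 1415309585/477 ≈ 2.9671e+6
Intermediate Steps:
W(Q) = 9 - Q
w(p, j) = p - 23*j
m(D) = -4 + 23/D (m(D) = -4 + (46/D)/2 = -4 + 23/D)
(m(w(17, -20)) + h(W(-7))) + 2967094 = ((-4 + 23/(17 - 23*(-20))) + (9 - 1*(-7))) + 2967094 = ((-4 + 23/(17 + 460)) + (9 + 7)) + 2967094 = ((-4 + 23/477) + 16) + 2967094 = (-1885/477 + 16) + 2967094 = 5747/477 + 2967094 = 1415309585/477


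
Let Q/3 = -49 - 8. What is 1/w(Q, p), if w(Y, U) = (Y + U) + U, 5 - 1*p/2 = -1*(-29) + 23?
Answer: -1/359 ≈ -0.0027855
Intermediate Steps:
Q = -171 (Q = 3*(-49 - 8) = 3*(-57) = -171)
p = -94 (p = 10 - 2*(-1*(-29) + 23) = 10 - 2*(29 + 23) = 10 - 2*52 = 10 - 104 = -94)
w(Y, U) = Y + 2*U (w(Y, U) = (U + Y) + U = Y + 2*U)
1/w(Q, p) = 1/(-171 + 2*(-94)) = 1/(-171 - 188) = 1/(-359) = -1/359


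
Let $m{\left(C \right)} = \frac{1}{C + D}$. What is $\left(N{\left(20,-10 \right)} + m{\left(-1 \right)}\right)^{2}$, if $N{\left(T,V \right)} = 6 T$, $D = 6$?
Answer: $\frac{361201}{25} \approx 14448.0$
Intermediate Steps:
$m{\left(C \right)} = \frac{1}{6 + C}$ ($m{\left(C \right)} = \frac{1}{C + 6} = \frac{1}{6 + C}$)
$\left(N{\left(20,-10 \right)} + m{\left(-1 \right)}\right)^{2} = \left(6 \cdot 20 + \frac{1}{6 - 1}\right)^{2} = \left(120 + \frac{1}{5}\right)^{2} = \left(\frac{601}{5}\right)^{2} = \frac{361201}{25}$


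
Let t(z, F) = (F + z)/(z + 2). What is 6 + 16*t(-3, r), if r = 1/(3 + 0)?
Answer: 146/3 ≈ 48.667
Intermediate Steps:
r = ⅓ (r = 1/3 = ⅓ ≈ 0.33333)
t(z, F) = (F + z)/(2 + z)
6 + 16*t(-3, r) = 6 + 16*((⅓ - 3)/(2 - 3)) = 6 + 16*(-8/3/(-1)) = 6 + 16*(-1*(-8/3)) = 6 + 16*(8/3) = 6 + 128/3 = 146/3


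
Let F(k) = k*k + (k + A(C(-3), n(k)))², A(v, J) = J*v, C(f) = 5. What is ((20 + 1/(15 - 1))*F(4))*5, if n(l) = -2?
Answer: 36530/7 ≈ 5218.6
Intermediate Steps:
F(k) = k² + (-10 + k)² (F(k) = k*k + (k - 2*5)² = k² + (k - 10)² = k² + (-10 + k)²)
((20 + 1/(15 - 1))*F(4))*5 = ((20 + 1/(15 - 1))*(4² + (-10 + 4)²))*5 = ((20 + 1/14)*(16 + (-6)²))*5 = ((20 + 1/14)*(16 + 36))*5 = ((281/14)*52)*5 = (7306/7)*5 = 36530/7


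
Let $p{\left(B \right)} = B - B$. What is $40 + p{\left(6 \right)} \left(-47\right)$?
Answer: $40$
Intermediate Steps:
$p{\left(B \right)} = 0$
$40 + p{\left(6 \right)} \left(-47\right) = 40 + 0 \left(-47\right) = 40 + 0 = 40$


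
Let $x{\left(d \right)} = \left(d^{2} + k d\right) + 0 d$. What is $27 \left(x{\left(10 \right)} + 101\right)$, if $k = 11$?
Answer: $8397$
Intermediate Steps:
$x{\left(d \right)} = d^{2} + 11 d$ ($x{\left(d \right)} = \left(d^{2} + 11 d\right) + 0 d = \left(d^{2} + 11 d\right) + 0 = d^{2} + 11 d$)
$27 \left(x{\left(10 \right)} + 101\right) = 27 \left(10 \left(11 + 10\right) + 101\right) = 27 \left(10 \cdot 21 + 101\right) = 27 \left(210 + 101\right) = 27 \cdot 311 = 8397$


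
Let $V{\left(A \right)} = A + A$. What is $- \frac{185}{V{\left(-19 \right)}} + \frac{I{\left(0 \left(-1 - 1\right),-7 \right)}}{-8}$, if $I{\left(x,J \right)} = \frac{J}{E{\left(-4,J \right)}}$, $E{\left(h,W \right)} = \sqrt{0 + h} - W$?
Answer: $\frac{40151}{8056} - \frac{7 i}{212} \approx 4.984 - 0.033019 i$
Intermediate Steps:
$V{\left(A \right)} = 2 A$
$E{\left(h,W \right)} = \sqrt{h} - W$
$I{\left(x,J \right)} = \frac{J}{- J + 2 i}$ ($I{\left(x,J \right)} = \frac{J}{\sqrt{-4} - J} = \frac{J}{2 i - J} = \frac{J}{- J + 2 i}$)
$- \frac{185}{V{\left(-19 \right)}} + \frac{I{\left(0 \left(-1 - 1\right),-7 \right)}}{-8} = - \frac{185}{2 \left(-19\right)} + \frac{\left(-1\right) \left(-7\right) \frac{1}{-7 - 2 i}}{-8} = - \frac{185}{-38} + \left(-1\right) \left(-7\right) \frac{-7 + 2 i}{53} \left(- \frac{1}{8}\right) = \left(-185\right) \left(- \frac{1}{38}\right) + \left(- \frac{49}{53} + \frac{14 i}{53}\right) \left(- \frac{1}{8}\right) = \frac{185}{38} + \left(\frac{49}{424} - \frac{7 i}{212}\right) = \frac{40151}{8056} - \frac{7 i}{212}$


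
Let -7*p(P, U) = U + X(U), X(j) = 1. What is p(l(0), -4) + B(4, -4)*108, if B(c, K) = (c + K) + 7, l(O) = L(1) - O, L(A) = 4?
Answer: 5295/7 ≈ 756.43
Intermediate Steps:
l(O) = 4 - O
B(c, K) = 7 + K + c (B(c, K) = (K + c) + 7 = 7 + K + c)
p(P, U) = -1/7 - U/7 (p(P, U) = -(U + 1)/7 = -(1 + U)/7 = -1/7 - U/7)
p(l(0), -4) + B(4, -4)*108 = (-1/7 - 1/7*(-4)) + (7 - 4 + 4)*108 = (-1/7 + 4/7) + 7*108 = 3/7 + 756 = 5295/7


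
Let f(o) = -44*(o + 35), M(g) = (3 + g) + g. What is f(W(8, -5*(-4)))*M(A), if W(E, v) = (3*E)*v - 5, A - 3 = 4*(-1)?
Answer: -22440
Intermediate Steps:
A = -1 (A = 3 + 4*(-1) = 3 - 4 = -1)
W(E, v) = -5 + 3*E*v (W(E, v) = 3*E*v - 5 = -5 + 3*E*v)
M(g) = 3 + 2*g
f(o) = -1540 - 44*o (f(o) = -44*(35 + o) = -1540 - 44*o)
f(W(8, -5*(-4)))*M(A) = (-1540 - 44*(-5 + 3*8*(-5*(-4))))*(3 + 2*(-1)) = (-1540 - 44*(-5 + 3*8*20))*(3 - 2) = (-1540 - 44*(-5 + 480))*1 = (-1540 - 44*475)*1 = (-1540 - 20900)*1 = -22440*1 = -22440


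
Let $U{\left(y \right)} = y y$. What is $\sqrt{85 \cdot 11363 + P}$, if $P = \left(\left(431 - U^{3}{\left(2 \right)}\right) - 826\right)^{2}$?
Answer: $2 \sqrt{294134} \approx 1084.7$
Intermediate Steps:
$U{\left(y \right)} = y^{2}$
$P = 210681$ ($P = \left(\left(431 - \left(2^{2}\right)^{3}\right) - 826\right)^{2} = \left(\left(431 - 4^{3}\right) - 826\right)^{2} = \left(\left(431 - 64\right) - 826\right)^{2} = \left(367 - 826\right)^{2} = \left(-459\right)^{2} = 210681$)
$\sqrt{85 \cdot 11363 + P} = \sqrt{85 \cdot 11363 + 210681} = \sqrt{965855 + 210681} = \sqrt{1176536} = 2 \sqrt{294134}$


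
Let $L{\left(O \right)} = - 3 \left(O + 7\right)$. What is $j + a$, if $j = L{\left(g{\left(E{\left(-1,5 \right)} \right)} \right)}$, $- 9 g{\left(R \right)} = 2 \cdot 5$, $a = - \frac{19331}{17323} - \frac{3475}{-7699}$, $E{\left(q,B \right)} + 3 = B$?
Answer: $- \frac{7334494013}{400109331} \approx -18.331$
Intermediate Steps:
$E{\left(q,B \right)} = -3 + B$
$a = - \frac{88631944}{133369777}$ ($a = \left(-19331\right) \frac{1}{17323} - - \frac{3475}{7699} = - \frac{19331}{17323} + \frac{3475}{7699} = - \frac{88631944}{133369777} \approx -0.66456$)
$g{\left(R \right)} = - \frac{10}{9}$ ($g{\left(R \right)} = - \frac{2 \cdot 5}{9} = \left(- \frac{1}{9}\right) 10 = - \frac{10}{9}$)
$L{\left(O \right)} = -21 - 3 O$ ($L{\left(O \right)} = - 3 \left(7 + O\right) = -21 - 3 O$)
$j = - \frac{53}{3}$ ($j = -21 - - \frac{10}{3} = -21 + \frac{10}{3} = - \frac{53}{3} \approx -17.667$)
$j + a = - \frac{53}{3} - \frac{88631944}{133369777} = - \frac{7334494013}{400109331}$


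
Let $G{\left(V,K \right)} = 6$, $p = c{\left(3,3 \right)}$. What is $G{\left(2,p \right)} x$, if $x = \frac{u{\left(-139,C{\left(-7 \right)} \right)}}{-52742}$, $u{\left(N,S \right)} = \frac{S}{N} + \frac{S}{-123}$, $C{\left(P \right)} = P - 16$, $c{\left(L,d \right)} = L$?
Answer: $- \frac{6026}{150288329} \approx -4.0096 \cdot 10^{-5}$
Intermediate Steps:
$p = 3$
$C{\left(P \right)} = -16 + P$
$u{\left(N,S \right)} = - \frac{S}{123} + \frac{S}{N}$ ($u{\left(N,S \right)} = \frac{S}{N} + S \left(- \frac{1}{123}\right) = \frac{S}{N} - \frac{S}{123} = - \frac{S}{123} + \frac{S}{N}$)
$x = - \frac{3013}{450864987}$ ($x = \frac{- \frac{-16 - 7}{123} + \frac{-16 - 7}{-139}}{-52742} = \left(\left(- \frac{1}{123}\right) \left(-23\right) - - \frac{23}{139}\right) \left(- \frac{1}{52742}\right) = \left(\frac{23}{123} + \frac{23}{139}\right) \left(- \frac{1}{52742}\right) = \frac{6026}{17097} \left(- \frac{1}{52742}\right) = - \frac{3013}{450864987} \approx -6.6827 \cdot 10^{-6}$)
$G{\left(2,p \right)} x = 6 \left(- \frac{3013}{450864987}\right) = - \frac{6026}{150288329}$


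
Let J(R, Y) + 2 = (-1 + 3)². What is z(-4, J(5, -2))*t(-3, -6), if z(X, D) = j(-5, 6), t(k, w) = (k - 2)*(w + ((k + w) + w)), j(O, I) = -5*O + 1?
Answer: 2730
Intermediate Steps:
J(R, Y) = 2 (J(R, Y) = -2 + (-1 + 3)² = -2 + 2² = -2 + 4 = 2)
j(O, I) = 1 - 5*O
t(k, w) = (-2 + k)*(k + 3*w) (t(k, w) = (-2 + k)*(w + (k + 2*w)) = (-2 + k)*(k + 3*w))
z(X, D) = 26 (z(X, D) = 1 - 5*(-5) = 1 + 25 = 26)
z(-4, J(5, -2))*t(-3, -6) = 26*((-3)² - 6*(-6) - 2*(-3) + 3*(-3)*(-6)) = 26*(9 + 36 + 6 + 54) = 26*105 = 2730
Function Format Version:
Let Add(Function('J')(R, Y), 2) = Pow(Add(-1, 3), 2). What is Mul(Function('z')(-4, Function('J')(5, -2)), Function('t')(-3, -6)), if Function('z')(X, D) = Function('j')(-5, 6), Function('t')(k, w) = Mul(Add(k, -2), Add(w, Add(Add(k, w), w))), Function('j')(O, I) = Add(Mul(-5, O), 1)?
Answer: 2730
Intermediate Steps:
Function('J')(R, Y) = 2 (Function('J')(R, Y) = Add(-2, Pow(Add(-1, 3), 2)) = Add(-2, Pow(2, 2)) = Add(-2, 4) = 2)
Function('j')(O, I) = Add(1, Mul(-5, O))
Function('t')(k, w) = Mul(Add(-2, k), Add(k, Mul(3, w))) (Function('t')(k, w) = Mul(Add(-2, k), Add(w, Add(k, Mul(2, w)))) = Mul(Add(-2, k), Add(k, Mul(3, w))))
Function('z')(X, D) = 26 (Function('z')(X, D) = Add(1, Mul(-5, -5)) = Add(1, 25) = 26)
Mul(Function('z')(-4, Function('J')(5, -2)), Function('t')(-3, -6)) = Mul(26, Add(Pow(-3, 2), Mul(-6, -6), Mul(-2, -3), Mul(3, -3, -6))) = Mul(26, Add(9, 36, 6, 54)) = Mul(26, 105) = 2730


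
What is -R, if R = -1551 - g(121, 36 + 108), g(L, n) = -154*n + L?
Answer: -20504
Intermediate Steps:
g(L, n) = L - 154*n
R = 20504 (R = -1551 - (121 - 154*(36 + 108)) = -1551 - (121 - 154*144) = -1551 - (121 - 22176) = -1551 - 1*(-22055) = -1551 + 22055 = 20504)
-R = -1*20504 = -20504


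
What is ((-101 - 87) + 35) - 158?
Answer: -311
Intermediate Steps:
((-101 - 87) + 35) - 158 = (-188 + 35) - 158 = -153 - 158 = -311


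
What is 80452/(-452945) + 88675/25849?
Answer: 38085294127/11708175305 ≈ 3.2529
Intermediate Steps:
80452/(-452945) + 88675/25849 = 80452*(-1/452945) + 88675*(1/25849) = -80452/452945 + 88675/25849 = 38085294127/11708175305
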